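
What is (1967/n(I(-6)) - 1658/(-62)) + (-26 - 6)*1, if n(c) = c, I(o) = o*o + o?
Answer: 56087/930 ≈ 60.309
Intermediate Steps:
I(o) = o + o² (I(o) = o² + o = o + o²)
(1967/n(I(-6)) - 1658/(-62)) + (-26 - 6)*1 = (1967/((-6*(1 - 6))) - 1658/(-62)) + (-26 - 6)*1 = (1967/((-6*(-5))) - 1658*(-1/62)) - 32*1 = (1967/30 + 829/31) - 32 = 85847/930 - 32 = 56087/930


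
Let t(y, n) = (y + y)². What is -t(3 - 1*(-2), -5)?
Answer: -100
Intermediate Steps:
t(y, n) = 4*y² (t(y, n) = (2*y)² = 4*y²)
-t(3 - 1*(-2), -5) = -4*(3 - 1*(-2))² = -4*(3 + 2)² = -4*5² = -4*25 = -1*100 = -100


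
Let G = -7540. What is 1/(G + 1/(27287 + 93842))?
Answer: -121129/913312659 ≈ -0.00013263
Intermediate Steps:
1/(G + 1/(27287 + 93842)) = 1/(-7540 + 1/(27287 + 93842)) = 1/(-7540 + 1/121129) = 1/(-913312659/121129) = -121129/913312659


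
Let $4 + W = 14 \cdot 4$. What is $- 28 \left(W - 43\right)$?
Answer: $-252$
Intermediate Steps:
$W = 52$ ($W = -4 + 14 \cdot 4 = -4 + 56 = 52$)
$- 28 \left(W - 43\right) = - 28 \left(52 - 43\right) = \left(-28\right) 9 = -252$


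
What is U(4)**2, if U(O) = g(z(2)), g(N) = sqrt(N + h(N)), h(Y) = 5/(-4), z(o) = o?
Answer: 3/4 ≈ 0.75000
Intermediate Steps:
h(Y) = -5/4 (h(Y) = 5*(-1/4) = -5/4)
g(N) = sqrt(-5/4 + N) (g(N) = sqrt(N - 5/4) = sqrt(-5/4 + N))
U(O) = sqrt(3)/2 (U(O) = sqrt(-5 + 4*2)/2 = sqrt(-5 + 8)/2 = sqrt(3)/2)
U(4)**2 = (sqrt(3)/2)**2 = 3/4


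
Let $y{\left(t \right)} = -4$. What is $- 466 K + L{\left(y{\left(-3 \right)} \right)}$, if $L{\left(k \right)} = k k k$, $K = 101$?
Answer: $-47130$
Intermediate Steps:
$L{\left(k \right)} = k^{3}$ ($L{\left(k \right)} = k^{2} k = k^{3}$)
$- 466 K + L{\left(y{\left(-3 \right)} \right)} = \left(-466\right) 101 + \left(-4\right)^{3} = -47066 - 64 = -47130$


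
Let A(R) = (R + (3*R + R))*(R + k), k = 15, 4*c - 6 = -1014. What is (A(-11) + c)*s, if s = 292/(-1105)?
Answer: 137824/1105 ≈ 124.73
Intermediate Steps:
c = -252 (c = 3/2 + (1/4)*(-1014) = 3/2 - 507/2 = -252)
s = -292/1105 (s = 292*(-1/1105) = -292/1105 ≈ -0.26425)
A(R) = 5*R*(15 + R) (A(R) = (R + (3*R + R))*(R + 15) = (R + 4*R)*(15 + R) = (5*R)*(15 + R) = 5*R*(15 + R))
(A(-11) + c)*s = (5*(-11)*(15 - 11) - 252)*(-292/1105) = (5*(-11)*4 - 252)*(-292/1105) = (-220 - 252)*(-292/1105) = -472*(-292/1105) = 137824/1105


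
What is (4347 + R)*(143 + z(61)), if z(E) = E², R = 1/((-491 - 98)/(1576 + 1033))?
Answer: 9883238736/589 ≈ 1.6780e+7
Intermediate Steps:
R = -2609/589 (R = 1/(-589/2609) = -2609/589 ≈ -4.4295)
(4347 + R)*(143 + z(61)) = (4347 - 2609/589)*(143 + 61²) = 2557774*(143 + 3721)/589 = (2557774/589)*3864 = 9883238736/589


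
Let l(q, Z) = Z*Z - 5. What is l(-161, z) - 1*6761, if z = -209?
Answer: 36915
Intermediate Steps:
l(q, Z) = -5 + Z² (l(q, Z) = Z² - 5 = -5 + Z²)
l(-161, z) - 1*6761 = (-5 + (-209)²) - 1*6761 = (-5 + 43681) - 6761 = 43676 - 6761 = 36915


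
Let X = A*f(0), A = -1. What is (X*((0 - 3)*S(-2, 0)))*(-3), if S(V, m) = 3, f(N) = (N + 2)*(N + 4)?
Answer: -216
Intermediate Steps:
f(N) = (2 + N)*(4 + N)
X = -8 (X = -(8 + 0**2 + 6*0) = -(8 + 0 + 0) = -1*8 = -8)
(X*((0 - 3)*S(-2, 0)))*(-3) = -8*(0 - 3)*3*(-3) = -(-24)*3*(-3) = -8*(-9)*(-3) = 72*(-3) = -216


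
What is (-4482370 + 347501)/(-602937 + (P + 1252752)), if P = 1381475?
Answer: -4134869/2031290 ≈ -2.0356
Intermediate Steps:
(-4482370 + 347501)/(-602937 + (P + 1252752)) = (-4482370 + 347501)/(-602937 + (1381475 + 1252752)) = -4134869/(-602937 + 2634227) = -4134869/2031290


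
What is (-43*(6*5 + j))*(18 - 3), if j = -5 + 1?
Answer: -16770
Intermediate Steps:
j = -4
(-43*(6*5 + j))*(18 - 3) = (-43*(6*5 - 4))*(18 - 3) = -43*(30 - 4)*15 = -43*26*15 = -1118*15 = -16770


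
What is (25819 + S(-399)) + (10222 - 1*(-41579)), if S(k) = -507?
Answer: 77113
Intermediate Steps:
(25819 + S(-399)) + (10222 - 1*(-41579)) = (25819 - 507) + (10222 - 1*(-41579)) = 25312 + (10222 + 41579) = 25312 + 51801 = 77113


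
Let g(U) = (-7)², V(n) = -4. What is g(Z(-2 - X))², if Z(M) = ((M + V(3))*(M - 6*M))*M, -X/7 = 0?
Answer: 2401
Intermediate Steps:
X = 0 (X = -7*0 = 0)
Z(M) = -5*M²*(-4 + M) (Z(M) = ((M - 4)*(M - 6*M))*M = ((-4 + M)*(-5*M))*M = (-5*M*(-4 + M))*M = -5*M²*(-4 + M))
g(U) = 49
g(Z(-2 - X))² = 49² = 2401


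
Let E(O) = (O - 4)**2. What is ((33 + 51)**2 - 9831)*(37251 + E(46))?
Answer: -108266625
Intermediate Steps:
E(O) = (-4 + O)**2
((33 + 51)**2 - 9831)*(37251 + E(46)) = ((33 + 51)**2 - 9831)*(37251 + (-4 + 46)**2) = (84**2 - 9831)*(37251 + 42**2) = (7056 - 9831)*(37251 + 1764) = -2775*39015 = -108266625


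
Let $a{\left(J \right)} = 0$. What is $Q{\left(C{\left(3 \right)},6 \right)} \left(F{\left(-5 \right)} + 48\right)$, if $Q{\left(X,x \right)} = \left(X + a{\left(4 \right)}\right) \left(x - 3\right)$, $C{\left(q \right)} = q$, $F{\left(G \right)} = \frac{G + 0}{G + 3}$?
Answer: $\frac{909}{2} \approx 454.5$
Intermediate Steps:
$F{\left(G \right)} = \frac{G}{3 + G}$
$Q{\left(X,x \right)} = X \left(-3 + x\right)$ ($Q{\left(X,x \right)} = \left(X + 0\right) \left(x - 3\right) = X \left(-3 + x\right)$)
$Q{\left(C{\left(3 \right)},6 \right)} \left(F{\left(-5 \right)} + 48\right) = 3 \left(-3 + 6\right) \left(- \frac{5}{3 - 5} + 48\right) = 3 \cdot 3 \left(- \frac{5}{-2} + 48\right) = 9 \left(\left(-5\right) \left(- \frac{1}{2}\right) + 48\right) = 9 \left(\frac{5}{2} + 48\right) = 9 \cdot \frac{101}{2} = \frac{909}{2}$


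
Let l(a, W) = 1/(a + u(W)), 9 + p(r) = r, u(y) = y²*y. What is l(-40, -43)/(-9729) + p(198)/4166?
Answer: 146269516373/3224120570658 ≈ 0.045367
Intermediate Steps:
u(y) = y³
p(r) = -9 + r
l(a, W) = 1/(a + W³)
l(-40, -43)/(-9729) + p(198)/4166 = 1/((-40 + (-43)³)*(-9729)) + (-9 + 198)/4166 = -1/9729/(-40 - 79507) + 189*(1/4166) = -1/9729/(-79547) + 189/4166 = -1/79547*(-1/9729) + 189/4166 = 1/773912763 + 189/4166 = 146269516373/3224120570658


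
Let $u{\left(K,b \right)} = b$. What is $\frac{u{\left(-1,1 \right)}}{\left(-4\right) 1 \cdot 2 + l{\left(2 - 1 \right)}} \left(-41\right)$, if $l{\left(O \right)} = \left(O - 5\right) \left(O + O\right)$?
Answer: $\frac{41}{16} \approx 2.5625$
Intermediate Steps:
$l{\left(O \right)} = 2 O \left(-5 + O\right)$ ($l{\left(O \right)} = \left(-5 + O\right) 2 O = 2 O \left(-5 + O\right)$)
$\frac{u{\left(-1,1 \right)}}{\left(-4\right) 1 \cdot 2 + l{\left(2 - 1 \right)}} \left(-41\right) = \frac{1}{\left(-4\right) 1 \cdot 2 + 2 \left(2 - 1\right) \left(-5 + \left(2 - 1\right)\right)} 1 \left(-41\right) = \frac{1}{\left(-4\right) 2 + 2 \cdot 1 \left(-5 + 1\right)} 1 \left(-41\right) = \frac{1}{-8 + 2 \cdot 1 \left(-4\right)} 1 \left(-41\right) = \frac{1}{-8 - 8} \cdot 1 \left(-41\right) = \frac{1}{-16} \cdot 1 \left(-41\right) = \left(- \frac{1}{16}\right) 1 \left(-41\right) = \left(- \frac{1}{16}\right) \left(-41\right) = \frac{41}{16}$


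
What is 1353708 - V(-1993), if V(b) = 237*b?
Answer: 1826049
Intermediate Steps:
1353708 - V(-1993) = 1353708 - 237*(-1993) = 1353708 - 1*(-472341) = 1353708 + 472341 = 1826049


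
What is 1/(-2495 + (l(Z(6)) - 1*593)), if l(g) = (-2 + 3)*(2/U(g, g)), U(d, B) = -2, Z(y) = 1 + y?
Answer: -1/3089 ≈ -0.00032373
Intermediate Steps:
l(g) = -1 (l(g) = (-2 + 3)*(2/(-2)) = 1*(2*(-½)) = 1*(-1) = -1)
1/(-2495 + (l(Z(6)) - 1*593)) = 1/(-2495 + (-1 - 1*593)) = 1/(-2495 + (-1 - 593)) = 1/(-2495 - 594) = 1/(-3089) = -1/3089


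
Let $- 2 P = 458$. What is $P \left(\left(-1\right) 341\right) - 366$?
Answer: $77723$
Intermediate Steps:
$P = -229$ ($P = \left(- \frac{1}{2}\right) 458 = -229$)
$P \left(\left(-1\right) 341\right) - 366 = - 229 \left(\left(-1\right) 341\right) - 366 = \left(-229\right) \left(-341\right) - 366 = 78089 - 366 = 77723$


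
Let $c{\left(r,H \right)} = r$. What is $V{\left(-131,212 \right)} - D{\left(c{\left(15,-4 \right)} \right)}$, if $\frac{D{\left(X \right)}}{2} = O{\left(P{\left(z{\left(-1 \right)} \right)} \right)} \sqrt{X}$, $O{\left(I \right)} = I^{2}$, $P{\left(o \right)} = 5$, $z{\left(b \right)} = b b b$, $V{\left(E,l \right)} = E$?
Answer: $-131 - 50 \sqrt{15} \approx -324.65$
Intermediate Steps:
$z{\left(b \right)} = b^{3}$ ($z{\left(b \right)} = b^{2} b = b^{3}$)
$D{\left(X \right)} = 50 \sqrt{X}$ ($D{\left(X \right)} = 2 \cdot 5^{2} \sqrt{X} = 2 \cdot 25 \sqrt{X} = 50 \sqrt{X}$)
$V{\left(-131,212 \right)} - D{\left(c{\left(15,-4 \right)} \right)} = -131 - 50 \sqrt{15}$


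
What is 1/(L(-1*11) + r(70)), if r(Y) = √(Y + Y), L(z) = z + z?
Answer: -11/172 - √35/172 ≈ -0.098349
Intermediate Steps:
L(z) = 2*z
r(Y) = √2*√Y (r(Y) = √(2*Y) = √2*√Y)
1/(L(-1*11) + r(70)) = 1/(2*(-1*11) + √2*√70) = 1/(2*(-11) + 2*√35) = 1/(-22 + 2*√35)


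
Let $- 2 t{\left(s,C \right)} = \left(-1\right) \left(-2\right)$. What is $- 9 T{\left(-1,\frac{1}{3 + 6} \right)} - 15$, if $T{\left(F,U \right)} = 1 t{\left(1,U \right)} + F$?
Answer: $3$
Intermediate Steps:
$t{\left(s,C \right)} = -1$ ($t{\left(s,C \right)} = - \frac{\left(-1\right) \left(-2\right)}{2} = \left(- \frac{1}{2}\right) 2 = -1$)
$T{\left(F,U \right)} = -1 + F$ ($T{\left(F,U \right)} = 1 \left(-1\right) + F = -1 + F$)
$- 9 T{\left(-1,\frac{1}{3 + 6} \right)} - 15 = - 9 \left(-1 - 1\right) - 15 = \left(-9\right) \left(-2\right) - 15 = 18 - 15 = 3$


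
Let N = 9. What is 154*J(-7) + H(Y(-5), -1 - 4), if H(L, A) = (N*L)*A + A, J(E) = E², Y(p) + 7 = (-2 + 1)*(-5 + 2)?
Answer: 7721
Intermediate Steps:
Y(p) = -4 (Y(p) = -7 + (-2 + 1)*(-5 + 2) = -7 - 1*(-3) = -7 + 3 = -4)
H(L, A) = A + 9*A*L (H(L, A) = (9*L)*A + A = 9*A*L + A = A + 9*A*L)
154*J(-7) + H(Y(-5), -1 - 4) = 154*(-7)² + (-1 - 4)*(1 + 9*(-4)) = 154*49 - 5*(1 - 36) = 7546 - 5*(-35) = 7546 + 175 = 7721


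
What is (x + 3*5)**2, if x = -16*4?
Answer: 2401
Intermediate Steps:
x = -64
(x + 3*5)**2 = (-64 + 3*5)**2 = (-64 + 15)**2 = (-49)**2 = 2401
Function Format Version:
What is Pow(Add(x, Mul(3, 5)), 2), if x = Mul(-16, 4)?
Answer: 2401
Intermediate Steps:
x = -64
Pow(Add(x, Mul(3, 5)), 2) = Pow(Add(-64, Mul(3, 5)), 2) = Pow(Add(-64, 15), 2) = Pow(-49, 2) = 2401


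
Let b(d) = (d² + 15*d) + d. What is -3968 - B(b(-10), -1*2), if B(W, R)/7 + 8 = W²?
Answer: -29112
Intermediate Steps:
b(d) = d² + 16*d
B(W, R) = -56 + 7*W²
-3968 - B(b(-10), -1*2) = -3968 - (-56 + 7*(-10*(16 - 10))²) = -3968 - (-56 + 7*(-10*6)²) = -3968 - (-56 + 7*(-60)²) = -3968 - (-56 + 7*3600) = -3968 - (-56 + 25200) = -3968 - 1*25144 = -3968 - 25144 = -29112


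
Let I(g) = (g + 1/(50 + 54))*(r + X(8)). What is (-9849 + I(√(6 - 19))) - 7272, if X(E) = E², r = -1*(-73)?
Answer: -1780447/104 + 137*I*√13 ≈ -17120.0 + 493.96*I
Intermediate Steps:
r = 73
I(g) = 137/104 + 137*g (I(g) = (g + 1/(50 + 54))*(73 + 8²) = (g + 1/104)*(73 + 64) = (g + 1/104)*137 = (1/104 + g)*137 = 137/104 + 137*g)
(-9849 + I(√(6 - 19))) - 7272 = (-9849 + (137/104 + 137*√(6 - 19))) - 7272 = (-9849 + (137/104 + 137*√(-13))) - 7272 = (-9849 + (137/104 + 137*(I*√13))) - 7272 = (-9849 + (137/104 + 137*I*√13)) - 7272 = (-1024159/104 + 137*I*√13) - 7272 = -1780447/104 + 137*I*√13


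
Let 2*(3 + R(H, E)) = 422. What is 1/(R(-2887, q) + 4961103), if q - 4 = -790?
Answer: 1/4961311 ≈ 2.0156e-7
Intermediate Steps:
q = -786 (q = 4 - 790 = -786)
R(H, E) = 208 (R(H, E) = -3 + (½)*422 = -3 + 211 = 208)
1/(R(-2887, q) + 4961103) = 1/(208 + 4961103) = 1/4961311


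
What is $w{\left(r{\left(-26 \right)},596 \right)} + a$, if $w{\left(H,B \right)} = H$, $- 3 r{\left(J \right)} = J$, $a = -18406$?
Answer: $- \frac{55192}{3} \approx -18397.0$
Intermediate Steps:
$r{\left(J \right)} = - \frac{J}{3}$
$w{\left(r{\left(-26 \right)},596 \right)} + a = \left(- \frac{1}{3}\right) \left(-26\right) - 18406 = \frac{26}{3} - 18406 = - \frac{55192}{3}$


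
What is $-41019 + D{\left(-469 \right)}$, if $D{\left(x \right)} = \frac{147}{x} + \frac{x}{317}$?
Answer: $- \frac{871240621}{21239} \approx -41021.0$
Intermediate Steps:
$D{\left(x \right)} = \frac{147}{x} + \frac{x}{317}$ ($D{\left(x \right)} = \frac{147}{x} + x \frac{1}{317} = \frac{147}{x} + \frac{x}{317}$)
$-41019 + D{\left(-469 \right)} = -41019 + \left(\frac{147}{-469} + \frac{1}{317} \left(-469\right)\right) = -41019 + \left(147 \left(- \frac{1}{469}\right) - \frac{469}{317}\right) = -41019 - \frac{38080}{21239} = - \frac{871240621}{21239}$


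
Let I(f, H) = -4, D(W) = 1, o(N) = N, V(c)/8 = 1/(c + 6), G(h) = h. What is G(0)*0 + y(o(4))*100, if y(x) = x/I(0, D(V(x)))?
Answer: -100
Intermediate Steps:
V(c) = 8/(6 + c) (V(c) = 8/(c + 6) = 8/(6 + c))
y(x) = -x/4 (y(x) = x/(-4) = x*(-¼) = -x/4)
G(0)*0 + y(o(4))*100 = 0*0 - ¼*4*100 = 0 - 1*100 = 0 - 100 = -100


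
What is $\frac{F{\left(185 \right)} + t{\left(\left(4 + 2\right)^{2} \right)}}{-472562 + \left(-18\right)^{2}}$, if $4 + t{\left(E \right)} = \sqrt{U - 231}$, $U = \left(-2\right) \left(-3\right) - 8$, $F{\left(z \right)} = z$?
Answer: $- \frac{181}{472238} - \frac{i \sqrt{233}}{472238} \approx -0.00038328 - 3.2323 \cdot 10^{-5} i$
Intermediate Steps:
$U = -2$ ($U = 6 - 8 = -2$)
$t{\left(E \right)} = -4 + i \sqrt{233}$ ($t{\left(E \right)} = -4 + \sqrt{-2 - 231} = -4 + \sqrt{-233} = -4 + i \sqrt{233}$)
$\frac{F{\left(185 \right)} + t{\left(\left(4 + 2\right)^{2} \right)}}{-472562 + \left(-18\right)^{2}} = \frac{185 - \left(4 - i \sqrt{233}\right)}{-472562 + \left(-18\right)^{2}} = \frac{181 + i \sqrt{233}}{-472562 + 324} = \frac{181 + i \sqrt{233}}{-472238} = \left(181 + i \sqrt{233}\right) \left(- \frac{1}{472238}\right) = - \frac{181}{472238} - \frac{i \sqrt{233}}{472238}$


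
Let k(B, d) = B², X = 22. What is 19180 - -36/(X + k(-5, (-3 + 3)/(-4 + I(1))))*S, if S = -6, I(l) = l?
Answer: 901244/47 ≈ 19175.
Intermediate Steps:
19180 - -36/(X + k(-5, (-3 + 3)/(-4 + I(1))))*S = 19180 - -36/(22 + (-5)²)*(-6) = 19180 - -36/(22 + 25)*(-6) = 19180 - -36/47*(-6) = 19180 - (1/47)*(-36)*(-6) = 19180 - (-36)*(-6)/47 = 19180 - 1*216/47 = 19180 - 216/47 = 901244/47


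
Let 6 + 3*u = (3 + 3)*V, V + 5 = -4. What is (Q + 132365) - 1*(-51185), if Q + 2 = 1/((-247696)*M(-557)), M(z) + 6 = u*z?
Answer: 506197349612671/2757847264 ≈ 1.8355e+5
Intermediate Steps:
V = -9 (V = -5 - 4 = -9)
u = -20 (u = -2 + ((3 + 3)*(-9))/3 = -2 + (6*(-9))/3 = -2 + (1/3)*(-54) = -2 - 18 = -20)
M(z) = -6 - 20*z
Q = -5515694529/2757847264 (Q = -2 + 1/((-247696)*(-6 - 20*(-557))) = -2 - 1/(247696*(-6 + 11140)) = -2 - 1/247696/11134 = -2 - 1/247696*1/11134 = -2 - 1/2757847264 = -5515694529/2757847264 ≈ -2.0000)
(Q + 132365) - 1*(-51185) = (-5515694529/2757847264 + 132365) - 1*(-51185) = 365036937404831/2757847264 + 51185 = 506197349612671/2757847264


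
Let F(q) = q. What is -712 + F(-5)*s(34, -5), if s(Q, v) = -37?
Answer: -527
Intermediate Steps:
-712 + F(-5)*s(34, -5) = -712 - 5*(-37) = -712 + 185 = -527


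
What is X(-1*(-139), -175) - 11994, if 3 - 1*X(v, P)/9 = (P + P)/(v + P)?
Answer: -24109/2 ≈ -12055.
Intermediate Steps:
X(v, P) = 27 - 18*P/(P + v) (X(v, P) = 27 - 9*(P + P)/(v + P) = 27 - 9*2*P/(P + v) = 27 - 18*P/(P + v))
X(-1*(-139), -175) - 11994 = 9*(-175 + 3*(-1*(-139)))/(-175 - 1*(-139)) - 11994 = 9*(-175 + 3*139)/(-175 + 139) - 11994 = 9*(-175 + 417)/(-36) - 11994 = 9*(-1/36)*242 - 11994 = -121/2 - 11994 = -24109/2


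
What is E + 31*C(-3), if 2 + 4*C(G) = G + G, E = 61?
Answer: -1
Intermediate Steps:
C(G) = -1/2 + G/2 (C(G) = -1/2 + (G + G)/4 = -1/2 + (2*G)/4 = -1/2 + G/2)
E + 31*C(-3) = 61 + 31*(-1/2 + (1/2)*(-3)) = 61 + 31*(-1/2 - 3/2) = 61 + 31*(-2) = 61 - 62 = -1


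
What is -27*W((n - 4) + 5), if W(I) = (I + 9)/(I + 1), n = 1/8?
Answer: -2187/17 ≈ -128.65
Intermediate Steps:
n = ⅛ ≈ 0.12500
W(I) = (9 + I)/(1 + I)
-27*W((n - 4) + 5) = -27*(9 + ((⅛ - 4) + 5))/(1 + ((⅛ - 4) + 5)) = -27*(9 + (-31/8 + 5))/(1 + (-31/8 + 5)) = -27*(9 + 9/8)/(1 + 9/8) = -27*81/(17/8*8) = -216*81/(17*8) = -27*81/17 = -2187/17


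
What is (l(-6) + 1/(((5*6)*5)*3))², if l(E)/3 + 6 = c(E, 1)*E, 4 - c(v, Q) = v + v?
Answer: 18961014601/202500 ≈ 93635.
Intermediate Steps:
c(v, Q) = 4 - 2*v (c(v, Q) = 4 - (v + v) = 4 - 2*v)
l(E) = -18 + 3*E*(4 - 2*E) (l(E) = -18 + 3*((4 - 2*E)*E) = -18 + 3*(E*(4 - 2*E)) = -18 + 3*E*(4 - 2*E))
(l(-6) + 1/(((5*6)*5)*3))² = ((-18 - 6*(-6)*(-2 - 6)) + 1/(((5*6)*5)*3))² = ((-18 - 6*(-6)*(-8)) + 1/((30*5)*3))² = ((-18 - 288) + 1/(150*3))² = (-306 + 1/450)² = (-137699/450)² = 18961014601/202500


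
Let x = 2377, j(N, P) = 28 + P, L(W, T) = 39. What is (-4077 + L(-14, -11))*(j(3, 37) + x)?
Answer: -9860796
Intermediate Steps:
(-4077 + L(-14, -11))*(j(3, 37) + x) = (-4077 + 39)*((28 + 37) + 2377) = -4038*(65 + 2377) = -4038*2442 = -9860796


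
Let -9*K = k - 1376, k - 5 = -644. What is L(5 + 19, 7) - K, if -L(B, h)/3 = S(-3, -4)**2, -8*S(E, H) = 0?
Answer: -2015/9 ≈ -223.89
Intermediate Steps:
k = -639 (k = 5 - 644 = -639)
S(E, H) = 0 (S(E, H) = -1/8*0 = 0)
L(B, h) = 0 (L(B, h) = -3*0**2 = -3*0 = 0)
K = 2015/9 (K = -(-639 - 1376)/9 = -1/9*(-2015) = 2015/9 ≈ 223.89)
L(5 + 19, 7) - K = 0 - 1*2015/9 = 0 - 2015/9 = -2015/9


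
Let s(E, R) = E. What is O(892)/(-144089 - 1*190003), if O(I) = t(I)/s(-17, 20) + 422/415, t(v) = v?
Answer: 60501/392836510 ≈ 0.00015401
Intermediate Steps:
O(I) = 422/415 - I/17 (O(I) = I/(-17) + 422/415 = I*(-1/17) + 422*(1/415) = -I/17 + 422/415 = 422/415 - I/17)
O(892)/(-144089 - 1*190003) = (422/415 - 1/17*892)/(-144089 - 1*190003) = (422/415 - 892/17)/(-144089 - 190003) = -363006/7055/(-334092) = -363006/7055*(-1/334092) = 60501/392836510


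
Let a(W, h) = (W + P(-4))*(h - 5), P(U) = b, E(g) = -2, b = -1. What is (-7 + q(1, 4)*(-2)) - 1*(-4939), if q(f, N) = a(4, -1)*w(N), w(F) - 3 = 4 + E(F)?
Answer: 5112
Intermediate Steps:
P(U) = -1
a(W, h) = (-1 + W)*(-5 + h) (a(W, h) = (W - 1)*(h - 5) = (-1 + W)*(-5 + h))
w(F) = 5 (w(F) = 3 + (4 - 2) = 3 + 2 = 5)
q(f, N) = -90 (q(f, N) = (5 - 1*(-1) - 5*4 + 4*(-1))*5 = (5 + 1 - 20 - 4)*5 = -18*5 = -90)
(-7 + q(1, 4)*(-2)) - 1*(-4939) = (-7 - 90*(-2)) - 1*(-4939) = (-7 + 180) + 4939 = 173 + 4939 = 5112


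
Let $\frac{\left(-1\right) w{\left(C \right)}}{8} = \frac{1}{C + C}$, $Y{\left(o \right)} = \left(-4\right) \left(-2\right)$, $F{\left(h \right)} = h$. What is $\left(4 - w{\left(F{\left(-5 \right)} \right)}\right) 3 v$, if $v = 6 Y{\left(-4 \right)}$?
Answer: $\frac{2304}{5} \approx 460.8$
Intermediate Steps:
$Y{\left(o \right)} = 8$
$w{\left(C \right)} = - \frac{4}{C}$ ($w{\left(C \right)} = - \frac{8}{C + C} = - \frac{8}{2 C} = - 8 \frac{1}{2 C} = - \frac{4}{C}$)
$v = 48$ ($v = 6 \cdot 8 = 48$)
$\left(4 - w{\left(F{\left(-5 \right)} \right)}\right) 3 v = \left(4 - - \frac{4}{-5}\right) 3 \cdot 48 = \left(4 - \left(-4\right) \left(- \frac{1}{5}\right)\right) 3 \cdot 48 = \left(4 - \frac{4}{5}\right) 3 \cdot 48 = \frac{16}{5} \cdot 3 \cdot 48 = \frac{48}{5} \cdot 48 = \frac{2304}{5}$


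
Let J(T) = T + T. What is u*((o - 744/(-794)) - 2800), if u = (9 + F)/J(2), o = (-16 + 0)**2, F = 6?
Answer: -3785985/397 ≈ -9536.5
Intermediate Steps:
J(T) = 2*T
o = 256 (o = (-16)**2 = 256)
u = 15/4 (u = (9 + 6)/((2*2)) = 15/4 ≈ 3.7500)
u*((o - 744/(-794)) - 2800) = 15*((256 - 744/(-794)) - 2800)/4 = 15*((256 - 744*(-1/794)) - 2800)/4 = 15*((256 + 372/397) - 2800)/4 = 15*(102004/397 - 2800)/4 = (15/4)*(-1009596/397) = -3785985/397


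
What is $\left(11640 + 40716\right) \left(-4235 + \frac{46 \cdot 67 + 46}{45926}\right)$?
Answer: $- \frac{5091450371796}{22963} \approx -2.2172 \cdot 10^{8}$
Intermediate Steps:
$\left(11640 + 40716\right) \left(-4235 + \frac{46 \cdot 67 + 46}{45926}\right) = 52356 \left(-4235 + \left(3082 + 46\right) \frac{1}{45926}\right) = 52356 \left(-4235 + 3128 \cdot \frac{1}{45926}\right) = 52356 \left(-4235 + \frac{1564}{22963}\right) = 52356 \left(- \frac{97246741}{22963}\right) = - \frac{5091450371796}{22963}$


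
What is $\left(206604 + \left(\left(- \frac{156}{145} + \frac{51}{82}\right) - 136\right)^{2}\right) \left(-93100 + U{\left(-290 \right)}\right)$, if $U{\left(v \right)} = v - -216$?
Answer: $- \frac{1483346067138219603}{70686050} \approx -2.0985 \cdot 10^{10}$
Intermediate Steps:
$U{\left(v \right)} = 216 + v$ ($U{\left(v \right)} = v + 216 = 216 + v$)
$\left(206604 + \left(\left(- \frac{156}{145} + \frac{51}{82}\right) - 136\right)^{2}\right) \left(-93100 + U{\left(-290 \right)}\right) = \left(206604 + \left(\left(- \frac{156}{145} + \frac{51}{82}\right) - 136\right)^{2}\right) \left(-93100 + \left(216 - 290\right)\right) = \left(206604 + \left(\left(\left(-156\right) \frac{1}{145} + 51 \cdot \frac{1}{82}\right) - 136\right)^{2}\right) \left(-93100 - 74\right) = \left(206604 + \left(\left(- \frac{156}{145} + \frac{51}{82}\right) - 136\right)^{2}\right) \left(-93174\right) = \left(206604 + \left(- \frac{5397}{11890} - 136\right)^{2}\right) \left(-93174\right) = \left(206604 + \left(- \frac{1622437}{11890}\right)^{2}\right) \left(-93174\right) = \left(206604 + \frac{2632301818969}{141372100}\right) \left(-93174\right) = \frac{31840343167369}{141372100} \left(-93174\right) = - \frac{1483346067138219603}{70686050}$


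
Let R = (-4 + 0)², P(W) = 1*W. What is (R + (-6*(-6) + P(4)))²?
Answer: 3136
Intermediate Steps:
P(W) = W
R = 16 (R = (-4)² = 16)
(R + (-6*(-6) + P(4)))² = (16 + (-6*(-6) + 4))² = (16 + (36 + 4))² = (16 + 40)² = 56² = 3136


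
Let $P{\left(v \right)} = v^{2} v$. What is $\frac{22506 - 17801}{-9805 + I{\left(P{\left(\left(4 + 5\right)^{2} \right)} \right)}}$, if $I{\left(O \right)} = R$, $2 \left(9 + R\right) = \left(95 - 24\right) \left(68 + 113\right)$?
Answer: $- \frac{9410}{6777} \approx -1.3885$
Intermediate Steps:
$R = \frac{12833}{2}$ ($R = -9 + \frac{\left(95 - 24\right) \left(68 + 113\right)}{2} = -9 + \frac{71 \cdot 181}{2} = -9 + \frac{1}{2} \cdot 12851 = -9 + \frac{12851}{2} = \frac{12833}{2} \approx 6416.5$)
$P{\left(v \right)} = v^{3}$
$I{\left(O \right)} = \frac{12833}{2}$
$\frac{22506 - 17801}{-9805 + I{\left(P{\left(\left(4 + 5\right)^{2} \right)} \right)}} = \frac{22506 - 17801}{-9805 + \frac{12833}{2}} = \frac{4705}{- \frac{6777}{2}} = 4705 \left(- \frac{2}{6777}\right) = - \frac{9410}{6777}$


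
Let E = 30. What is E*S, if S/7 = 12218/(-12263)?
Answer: -2565780/12263 ≈ -209.23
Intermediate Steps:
S = -85526/12263 (S = 7*(12218/(-12263)) = 7*(12218*(-1/12263)) = 7*(-12218/12263) = -85526/12263 ≈ -6.9743)
E*S = 30*(-85526/12263) = -2565780/12263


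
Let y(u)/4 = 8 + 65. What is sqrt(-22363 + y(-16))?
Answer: I*sqrt(22071) ≈ 148.56*I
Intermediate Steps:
y(u) = 292 (y(u) = 4*(8 + 65) = 4*73 = 292)
sqrt(-22363 + y(-16)) = sqrt(-22363 + 292) = sqrt(-22071) = I*sqrt(22071)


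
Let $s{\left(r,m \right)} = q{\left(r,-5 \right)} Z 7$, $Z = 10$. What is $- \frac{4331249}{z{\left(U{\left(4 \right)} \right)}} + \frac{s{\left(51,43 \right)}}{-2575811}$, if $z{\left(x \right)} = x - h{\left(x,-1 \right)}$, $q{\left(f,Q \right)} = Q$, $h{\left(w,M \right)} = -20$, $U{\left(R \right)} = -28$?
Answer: $\frac{1593782688677}{2943784} \approx 5.4141 \cdot 10^{5}$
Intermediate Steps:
$s{\left(r,m \right)} = -350$ ($s{\left(r,m \right)} = \left(-5\right) 10 \cdot 7 = \left(-50\right) 7 = -350$)
$z{\left(x \right)} = 20 + x$ ($z{\left(x \right)} = x - -20 = x + 20 = 20 + x$)
$- \frac{4331249}{z{\left(U{\left(4 \right)} \right)}} + \frac{s{\left(51,43 \right)}}{-2575811} = - \frac{4331249}{20 - 28} - \frac{350}{-2575811} = - \frac{4331249}{-8} - - \frac{50}{367973} = \left(-4331249\right) \left(- \frac{1}{8}\right) + \frac{50}{367973} = \frac{4331249}{8} + \frac{50}{367973} = \frac{1593782688677}{2943784}$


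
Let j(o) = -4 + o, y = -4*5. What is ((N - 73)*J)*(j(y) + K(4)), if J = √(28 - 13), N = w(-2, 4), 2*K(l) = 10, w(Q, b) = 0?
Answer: 1387*√15 ≈ 5371.8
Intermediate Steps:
y = -20
K(l) = 5 (K(l) = (½)*10 = 5)
N = 0
J = √15 ≈ 3.8730
((N - 73)*J)*(j(y) + K(4)) = ((0 - 73)*√15)*((-4 - 20) + 5) = (-73*√15)*(-24 + 5) = -73*√15*(-19) = 1387*√15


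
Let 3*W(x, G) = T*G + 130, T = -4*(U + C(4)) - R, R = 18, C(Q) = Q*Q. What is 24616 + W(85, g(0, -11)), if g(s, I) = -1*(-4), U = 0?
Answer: 24550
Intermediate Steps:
C(Q) = Q**2
g(s, I) = 4
T = -82 (T = -4*(0 + 4**2) - 1*18 = -4*(0 + 16) - 18 = -4*16 - 18 = -64 - 18 = -82)
W(x, G) = 130/3 - 82*G/3 (W(x, G) = (-82*G + 130)/3 = (130 - 82*G)/3 = 130/3 - 82*G/3)
24616 + W(85, g(0, -11)) = 24616 + (130/3 - 82/3*4) = 24616 + (130/3 - 328/3) = 24616 - 66 = 24550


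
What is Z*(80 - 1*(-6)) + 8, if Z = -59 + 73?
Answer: 1212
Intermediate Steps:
Z = 14
Z*(80 - 1*(-6)) + 8 = 14*(80 - 1*(-6)) + 8 = 14*(80 + 6) + 8 = 14*86 + 8 = 1204 + 8 = 1212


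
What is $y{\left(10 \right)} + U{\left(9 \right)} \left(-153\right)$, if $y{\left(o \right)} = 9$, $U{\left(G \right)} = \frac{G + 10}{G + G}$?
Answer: $- \frac{305}{2} \approx -152.5$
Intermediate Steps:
$U{\left(G \right)} = \frac{10 + G}{2 G}$
$y{\left(10 \right)} + U{\left(9 \right)} \left(-153\right) = 9 + \frac{10 + 9}{2 \cdot 9} \left(-153\right) = 9 + \frac{1}{2} \cdot \frac{1}{9} \cdot 19 \left(-153\right) = 9 + \frac{19}{18} \left(-153\right) = 9 - \frac{323}{2} = - \frac{305}{2}$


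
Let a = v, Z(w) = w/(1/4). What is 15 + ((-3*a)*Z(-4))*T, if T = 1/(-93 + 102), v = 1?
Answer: 61/3 ≈ 20.333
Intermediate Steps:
Z(w) = 4*w (Z(w) = w/(¼) = w*4 = 4*w)
a = 1
T = ⅑ (T = 1/9 = ⅑ ≈ 0.11111)
15 + ((-3*a)*Z(-4))*T = 15 + ((-3*1)*(4*(-4)))*(⅑) = 15 - 3*(-16)*(⅑) = 15 + 48*(⅑) = 15 + 16/3 = 61/3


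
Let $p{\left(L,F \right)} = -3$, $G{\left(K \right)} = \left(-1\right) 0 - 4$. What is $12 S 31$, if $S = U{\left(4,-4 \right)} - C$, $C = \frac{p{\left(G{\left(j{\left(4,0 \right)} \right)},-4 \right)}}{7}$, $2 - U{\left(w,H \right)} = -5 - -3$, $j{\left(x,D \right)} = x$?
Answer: $\frac{11532}{7} \approx 1647.4$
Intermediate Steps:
$G{\left(K \right)} = -4$ ($G{\left(K \right)} = 0 - 4 = -4$)
$U{\left(w,H \right)} = 4$ ($U{\left(w,H \right)} = 2 - \left(-5 - -3\right) = 2 - \left(-5 + 3\right) = 2 - -2 = 2 + 2 = 4$)
$C = - \frac{3}{7} \approx -0.42857$
$S = \frac{31}{7}$ ($S = 4 - - \frac{3}{7} = 4 + \frac{3}{7} = \frac{31}{7} \approx 4.4286$)
$12 S 31 = 12 \cdot \frac{31}{7} \cdot 31 = 12 \cdot \frac{961}{7} = \frac{11532}{7}$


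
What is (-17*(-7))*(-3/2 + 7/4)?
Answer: 119/4 ≈ 29.750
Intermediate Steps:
(-17*(-7))*(-3/2 + 7/4) = 119*(-3*½ + 7*(¼)) = 119*(-3/2 + 7/4) = 119*(¼) = 119/4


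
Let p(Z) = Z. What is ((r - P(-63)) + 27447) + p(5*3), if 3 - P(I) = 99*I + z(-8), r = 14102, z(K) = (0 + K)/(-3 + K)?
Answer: 388572/11 ≈ 35325.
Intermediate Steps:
z(K) = K/(-3 + K)
P(I) = 25/11 - 99*I (P(I) = 3 - (99*I - 8/(-3 - 8)) = 3 - (99*I - 8/(-11)) = 3 - (99*I - 8*(-1/11)) = 3 - (99*I + 8/11) = 3 - (8/11 + 99*I) = 3 + (-8/11 - 99*I) = 25/11 - 99*I)
((r - P(-63)) + 27447) + p(5*3) = ((14102 - (25/11 - 99*(-63))) + 27447) + 5*3 = ((14102 - (25/11 + 6237)) + 27447) + 15 = ((14102 - 1*68632/11) + 27447) + 15 = ((14102 - 68632/11) + 27447) + 15 = (86490/11 + 27447) + 15 = 388407/11 + 15 = 388572/11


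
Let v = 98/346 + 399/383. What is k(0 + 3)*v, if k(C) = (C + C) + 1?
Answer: 614558/66259 ≈ 9.2751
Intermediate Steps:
k(C) = 1 + 2*C (k(C) = 2*C + 1 = 1 + 2*C)
v = 87794/66259 (v = 98*(1/346) + 399*(1/383) = 49/173 + 399/383 = 87794/66259 ≈ 1.3250)
k(0 + 3)*v = (1 + 2*(0 + 3))*(87794/66259) = (1 + 2*3)*(87794/66259) = (1 + 6)*(87794/66259) = 7*(87794/66259) = 614558/66259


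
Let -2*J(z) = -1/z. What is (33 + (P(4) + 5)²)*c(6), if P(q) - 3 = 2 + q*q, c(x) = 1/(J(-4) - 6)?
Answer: -5672/49 ≈ -115.76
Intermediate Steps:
J(z) = 1/(2*z) (J(z) = -(-1)/(2*z) = 1/(2*z))
c(x) = -8/49 (c(x) = 1/((½)/(-4) - 6) = 1/((½)*(-¼) - 6) = 1/(-⅛ - 6) = 1/(-49/8) = -8/49)
P(q) = 5 + q² (P(q) = 3 + (2 + q*q) = 3 + (2 + q²) = 5 + q²)
(33 + (P(4) + 5)²)*c(6) = (33 + ((5 + 4²) + 5)²)*(-8/49) = (33 + ((5 + 16) + 5)²)*(-8/49) = (33 + (21 + 5)²)*(-8/49) = (33 + 26²)*(-8/49) = (33 + 676)*(-8/49) = 709*(-8/49) = -5672/49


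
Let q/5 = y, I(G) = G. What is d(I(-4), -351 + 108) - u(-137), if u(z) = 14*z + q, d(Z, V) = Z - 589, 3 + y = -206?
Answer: 2370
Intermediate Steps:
y = -209 (y = -3 - 206 = -209)
q = -1045 (q = 5*(-209) = -1045)
d(Z, V) = -589 + Z
u(z) = -1045 + 14*z (u(z) = 14*z - 1045 = -1045 + 14*z)
d(I(-4), -351 + 108) - u(-137) = (-589 - 4) - (-1045 + 14*(-137)) = -593 - (-1045 - 1918) = -593 - 1*(-2963) = -593 + 2963 = 2370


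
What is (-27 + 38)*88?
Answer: 968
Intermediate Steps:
(-27 + 38)*88 = 11*88 = 968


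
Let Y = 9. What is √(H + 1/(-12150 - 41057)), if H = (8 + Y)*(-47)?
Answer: I*√2261956947558/53207 ≈ 28.267*I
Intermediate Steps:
H = -799 (H = (8 + 9)*(-47) = 17*(-47) = -799)
√(H + 1/(-12150 - 41057)) = √(-799 + 1/(-12150 - 41057)) = √(-799 + 1/(-53207)) = √(-799 - 1/53207) = √(-42512394/53207) = I*√2261956947558/53207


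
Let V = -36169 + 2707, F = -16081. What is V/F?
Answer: 2574/1237 ≈ 2.0808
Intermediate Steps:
V = -33462
V/F = -33462/(-16081) = -33462*(-1/16081) = 2574/1237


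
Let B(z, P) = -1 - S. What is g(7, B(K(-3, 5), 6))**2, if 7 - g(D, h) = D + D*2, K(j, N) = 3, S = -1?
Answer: 196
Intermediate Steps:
B(z, P) = 0 (B(z, P) = -1 - 1*(-1) = -1 + 1 = 0)
g(D, h) = 7 - 3*D (g(D, h) = 7 - (D + D*2) = 7 - (D + 2*D) = 7 - 3*D)
g(7, B(K(-3, 5), 6))**2 = (7 - 3*7)**2 = (7 - 21)**2 = (-14)**2 = 196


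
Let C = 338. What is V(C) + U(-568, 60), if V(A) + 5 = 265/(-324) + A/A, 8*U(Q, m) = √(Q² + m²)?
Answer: -1561/324 + √20389/2 ≈ 66.577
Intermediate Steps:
U(Q, m) = √(Q² + m²)/8
V(A) = -1561/324 (V(A) = -5 + (265/(-324) + A/A) = -5 + (265*(-1/324) + 1) = -5 + (-265/324 + 1) = -5 + 59/324 = -1561/324)
V(C) + U(-568, 60) = -1561/324 + √((-568)² + 60²)/8 = -1561/324 + √(322624 + 3600)/8 = -1561/324 + √326224/8 = -1561/324 + (4*√20389)/8 = -1561/324 + √20389/2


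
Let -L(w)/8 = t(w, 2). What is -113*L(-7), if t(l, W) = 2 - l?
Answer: 8136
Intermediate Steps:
L(w) = -16 + 8*w (L(w) = -8*(2 - w) = -16 + 8*w)
-113*L(-7) = -113*(-16 + 8*(-7)) = -113*(-16 - 56) = -113*(-72) = 8136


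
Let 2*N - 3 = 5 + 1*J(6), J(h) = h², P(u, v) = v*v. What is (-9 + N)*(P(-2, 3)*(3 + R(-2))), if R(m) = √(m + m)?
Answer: 351 + 234*I ≈ 351.0 + 234.0*I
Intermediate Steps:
P(u, v) = v²
N = 22 (N = 3/2 + (5 + 1*6²)/2 = 3/2 + (5 + 1*36)/2 = 3/2 + (5 + 36)/2 = 3/2 + (½)*41 = 3/2 + 41/2 = 22)
R(m) = √2*√m (R(m) = √(2*m) = √2*√m)
(-9 + N)*(P(-2, 3)*(3 + R(-2))) = (-9 + 22)*(3²*(3 + √2*√(-2))) = 13*(9*(3 + √2*(I*√2))) = 13*(9*(3 + 2*I)) = 13*(27 + 18*I) = 351 + 234*I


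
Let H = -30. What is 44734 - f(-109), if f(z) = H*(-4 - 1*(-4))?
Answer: 44734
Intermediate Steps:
f(z) = 0 (f(z) = -30*(-4 - 1*(-4)) = -30*(-4 + 4) = -30*0 = 0)
44734 - f(-109) = 44734 - 1*0 = 44734 + 0 = 44734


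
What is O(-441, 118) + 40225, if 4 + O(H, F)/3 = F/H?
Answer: 5911193/147 ≈ 40212.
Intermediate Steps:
O(H, F) = -12 + 3*F/H (O(H, F) = -12 + 3*(F/H) = -12 + 3*F/H)
O(-441, 118) + 40225 = (-12 + 3*118/(-441)) + 40225 = (-12 + 3*118*(-1/441)) + 40225 = (-12 - 118/147) + 40225 = -1882/147 + 40225 = 5911193/147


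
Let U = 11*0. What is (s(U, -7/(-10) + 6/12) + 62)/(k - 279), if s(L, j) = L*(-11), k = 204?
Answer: -62/75 ≈ -0.82667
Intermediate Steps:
U = 0
s(L, j) = -11*L
(s(U, -7/(-10) + 6/12) + 62)/(k - 279) = (-11*0 + 62)/(204 - 279) = (0 + 62)/(-75) = -1/75*62 = -62/75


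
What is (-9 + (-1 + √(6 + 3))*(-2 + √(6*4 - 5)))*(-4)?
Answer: 52 - 8*√19 ≈ 17.129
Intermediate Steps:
(-9 + (-1 + √(6 + 3))*(-2 + √(6*4 - 5)))*(-4) = (-9 + (-1 + √9)*(-2 + √(24 - 5)))*(-4) = (-9 + (-1 + 3)*(-2 + √19))*(-4) = (-9 + 2*(-2 + √19))*(-4) = (-9 + (-4 + 2*√19))*(-4) = (-13 + 2*√19)*(-4) = 52 - 8*√19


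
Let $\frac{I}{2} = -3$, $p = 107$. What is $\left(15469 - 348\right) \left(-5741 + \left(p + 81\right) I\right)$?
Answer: $-103866149$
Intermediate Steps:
$I = -6$ ($I = 2 \left(-3\right) = -6$)
$\left(15469 - 348\right) \left(-5741 + \left(p + 81\right) I\right) = \left(15469 - 348\right) \left(-5741 + \left(107 + 81\right) \left(-6\right)\right) = 15121 \left(-5741 + 188 \left(-6\right)\right) = 15121 \left(-5741 - 1128\right) = 15121 \left(-6869\right) = -103866149$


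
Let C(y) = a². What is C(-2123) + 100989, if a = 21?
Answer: 101430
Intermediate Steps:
C(y) = 441 (C(y) = 21² = 441)
C(-2123) + 100989 = 441 + 100989 = 101430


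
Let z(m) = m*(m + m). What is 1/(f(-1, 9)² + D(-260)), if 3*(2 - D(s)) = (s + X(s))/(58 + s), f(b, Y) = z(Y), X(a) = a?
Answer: 303/7952278 ≈ 3.8102e-5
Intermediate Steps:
z(m) = 2*m² (z(m) = m*(2*m) = 2*m²)
f(b, Y) = 2*Y²
D(s) = 2 - 2*s/(3*(58 + s)) (D(s) = 2 - (s + s)/(3*(58 + s)) = 2 - 2*s/(3*(58 + s)))
1/(f(-1, 9)² + D(-260)) = 1/((2*9²)² + 4*(87 - 260)/(3*(58 - 260))) = 1/((2*81)² + (4/3)*(-173)/(-202)) = 1/(162² + (4/3)*(-1/202)*(-173)) = 1/(26244 + 346/303) = 1/(7952278/303) = 303/7952278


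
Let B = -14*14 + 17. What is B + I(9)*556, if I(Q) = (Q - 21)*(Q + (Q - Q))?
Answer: -60227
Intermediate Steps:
I(Q) = Q*(-21 + Q) (I(Q) = (-21 + Q)*(Q + 0) = (-21 + Q)*Q = Q*(-21 + Q))
B = -179 (B = -196 + 17 = -179)
B + I(9)*556 = -179 + (9*(-21 + 9))*556 = -179 + (9*(-12))*556 = -179 - 108*556 = -179 - 60048 = -60227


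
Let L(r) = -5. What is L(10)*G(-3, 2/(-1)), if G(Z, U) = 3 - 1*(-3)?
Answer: -30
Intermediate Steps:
G(Z, U) = 6 (G(Z, U) = 3 + 3 = 6)
L(10)*G(-3, 2/(-1)) = -5*6 = -30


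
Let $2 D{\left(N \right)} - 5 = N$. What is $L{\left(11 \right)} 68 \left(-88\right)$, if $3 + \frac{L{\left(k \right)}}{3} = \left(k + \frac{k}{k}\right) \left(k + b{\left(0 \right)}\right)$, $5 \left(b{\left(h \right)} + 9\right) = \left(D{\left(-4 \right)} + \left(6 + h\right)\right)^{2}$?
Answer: $- \frac{10986624}{5} \approx -2.1973 \cdot 10^{6}$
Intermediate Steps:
$D{\left(N \right)} = \frac{5}{2} + \frac{N}{2}$
$b{\left(h \right)} = -9 + \frac{\left(\frac{13}{2} + h\right)^{2}}{5}$ ($b{\left(h \right)} = -9 + \frac{\left(\left(\frac{5}{2} + \frac{1}{2} \left(-4\right)\right) + \left(6 + h\right)\right)^{2}}{5} = -9 + \frac{\left(\left(\frac{5}{2} - 2\right) + \left(6 + h\right)\right)^{2}}{5} = -9 + \frac{\left(\frac{1}{2} + \left(6 + h\right)\right)^{2}}{5} = -9 + \frac{\left(\frac{13}{2} + h\right)^{2}}{5}$)
$L{\left(k \right)} = -9 + 3 \left(1 + k\right) \left(- \frac{11}{20} + k\right)$ ($L{\left(k \right)} = -9 + 3 \left(k + \frac{k}{k}\right) \left(k - \left(9 - \frac{\left(13 + 2 \cdot 0\right)^{2}}{20}\right)\right) = -9 + 3 \left(k + 1\right) \left(k - \left(9 - \frac{\left(13 + 0\right)^{2}}{20}\right)\right) = -9 + 3 \left(1 + k\right) \left(k - \left(9 - \frac{13^{2}}{20}\right)\right) = -9 + 3 \left(1 + k\right) \left(k + \left(-9 + \frac{1}{20} \cdot 169\right)\right) = -9 + 3 \left(1 + k\right) \left(k + \left(-9 + \frac{169}{20}\right)\right) = -9 + 3 \left(1 + k\right) \left(k - \frac{11}{20}\right) = -9 + 3 \left(1 + k\right) \left(- \frac{11}{20} + k\right)$)
$L{\left(11 \right)} 68 \left(-88\right) = \left(- \frac{213}{20} + 3 \cdot 11^{2} + \frac{27}{20} \cdot 11\right) 68 \left(-88\right) = \left(- \frac{213}{20} + 3 \cdot 121 + \frac{297}{20}\right) 68 \left(-88\right) = \left(- \frac{213}{20} + 363 + \frac{297}{20}\right) 68 \left(-88\right) = \frac{1836}{5} \cdot 68 \left(-88\right) = \frac{124848}{5} \left(-88\right) = - \frac{10986624}{5}$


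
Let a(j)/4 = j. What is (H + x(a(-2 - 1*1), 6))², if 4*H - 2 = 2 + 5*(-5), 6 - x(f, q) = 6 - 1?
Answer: 289/16 ≈ 18.063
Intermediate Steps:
a(j) = 4*j
x(f, q) = 1 (x(f, q) = 6 - (6 - 1) = 6 - 1*5 = 6 - 5 = 1)
H = -21/4 (H = ½ + (2 + 5*(-5))/4 = ½ + (2 - 25)/4 = ½ + (¼)*(-23) = ½ - 23/4 = -21/4 ≈ -5.2500)
(H + x(a(-2 - 1*1), 6))² = (-21/4 + 1)² = (-17/4)² = 289/16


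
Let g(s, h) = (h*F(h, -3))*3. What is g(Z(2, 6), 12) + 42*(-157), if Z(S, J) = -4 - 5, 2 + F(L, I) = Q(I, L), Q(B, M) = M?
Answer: -6234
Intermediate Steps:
F(L, I) = -2 + L
Z(S, J) = -9
g(s, h) = 3*h*(-2 + h) (g(s, h) = (h*(-2 + h))*3 = 3*h*(-2 + h))
g(Z(2, 6), 12) + 42*(-157) = 3*12*(-2 + 12) + 42*(-157) = 3*12*10 - 6594 = 360 - 6594 = -6234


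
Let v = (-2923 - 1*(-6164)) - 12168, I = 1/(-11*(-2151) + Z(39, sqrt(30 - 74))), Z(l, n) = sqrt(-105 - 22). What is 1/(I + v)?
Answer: (-sqrt(127) + 23661*I)/(-211221746*I + 8927*sqrt(127)) ≈ -0.00011202 + 2.7756e-16*I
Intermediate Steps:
Z(l, n) = I*sqrt(127) (Z(l, n) = sqrt(-127) = I*sqrt(127))
I = 1/(23661 + I*sqrt(127)) (I = 1/(-11*(-2151) + I*sqrt(127)) = 1/(23661 + I*sqrt(127)) ≈ 4.2264e-5 - 2.01e-8*I)
v = -8927 (v = (-2923 + 6164) - 12168 = 3241 - 12168 = -8927)
1/(I + v) = 1/((23661/559843048 - I*sqrt(127)/559843048) - 8927) = 1/(-4997718865835/559843048 - I*sqrt(127)/559843048)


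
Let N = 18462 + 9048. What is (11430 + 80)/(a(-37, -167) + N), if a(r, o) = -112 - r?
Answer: 2302/5487 ≈ 0.41954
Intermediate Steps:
N = 27510
(11430 + 80)/(a(-37, -167) + N) = (11430 + 80)/((-112 - 1*(-37)) + 27510) = 11510/((-112 + 37) + 27510) = 11510/(-75 + 27510) = 11510/27435 = 11510*(1/27435) = 2302/5487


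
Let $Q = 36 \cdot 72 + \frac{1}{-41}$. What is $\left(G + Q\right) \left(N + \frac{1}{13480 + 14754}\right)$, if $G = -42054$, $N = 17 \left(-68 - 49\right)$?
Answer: $\frac{90859512676775}{1157594} \approx 7.849 \cdot 10^{7}$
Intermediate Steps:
$N = -1989$ ($N = 17 \left(-117\right) = -1989$)
$Q = \frac{106271}{41}$ ($Q = 2592 - \frac{1}{41} = \frac{106271}{41} \approx 2592.0$)
$\left(G + Q\right) \left(N + \frac{1}{13480 + 14754}\right) = \left(-42054 + \frac{106271}{41}\right) \left(-1989 + \frac{1}{13480 + 14754}\right) = - \frac{1617943 \left(-1989 + \frac{1}{28234}\right)}{41} = \left(- \frac{1617943}{41}\right) \left(- \frac{56157425}{28234}\right) = \frac{90859512676775}{1157594}$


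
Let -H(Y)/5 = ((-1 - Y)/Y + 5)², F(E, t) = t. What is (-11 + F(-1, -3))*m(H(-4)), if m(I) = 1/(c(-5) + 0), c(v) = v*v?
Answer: -14/25 ≈ -0.56000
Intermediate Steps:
c(v) = v²
H(Y) = -5*(5 + (-1 - Y)/Y)² (H(Y) = -5*((-1 - Y)/Y + 5)² = -5*(5 + (-1 - Y)/Y)²)
m(I) = 1/25 (m(I) = 1/((-5)² + 0) = 1/(25 + 0) = 1/25)
(-11 + F(-1, -3))*m(H(-4)) = (-11 - 3)*(1/25) = -14*1/25 = -14/25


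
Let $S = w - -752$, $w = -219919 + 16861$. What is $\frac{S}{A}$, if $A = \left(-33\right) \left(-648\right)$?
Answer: $- \frac{101153}{10692} \approx -9.4606$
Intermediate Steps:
$w = -203058$
$A = 21384$
$S = -202306$ ($S = -203058 - -752 = -203058 + 752 = -202306$)
$\frac{S}{A} = - \frac{202306}{21384} = \left(-202306\right) \frac{1}{21384} = - \frac{101153}{10692}$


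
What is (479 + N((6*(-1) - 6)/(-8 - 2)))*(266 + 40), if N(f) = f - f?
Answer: 146574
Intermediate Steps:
N(f) = 0
(479 + N((6*(-1) - 6)/(-8 - 2)))*(266 + 40) = (479 + 0)*(266 + 40) = 479*306 = 146574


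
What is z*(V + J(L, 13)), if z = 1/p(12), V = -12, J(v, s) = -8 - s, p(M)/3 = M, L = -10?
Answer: -11/12 ≈ -0.91667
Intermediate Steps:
p(M) = 3*M
z = 1/36 (z = 1/(3*12) = 1/36 ≈ 0.027778)
z*(V + J(L, 13)) = (-12 + (-8 - 1*13))/36 = (-12 + (-8 - 13))/36 = (-12 - 21)/36 = (1/36)*(-33) = -11/12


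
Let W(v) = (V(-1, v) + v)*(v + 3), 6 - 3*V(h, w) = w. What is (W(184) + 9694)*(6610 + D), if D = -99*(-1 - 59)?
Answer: 1242701000/3 ≈ 4.1423e+8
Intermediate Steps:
D = 5940 (D = -99*(-60) = 5940)
V(h, w) = 2 - w/3
W(v) = (2 + 2*v/3)*(3 + v) (W(v) = ((2 - v/3) + v)*(v + 3) = (2 + 2*v/3)*(3 + v))
(W(184) + 9694)*(6610 + D) = ((6 + 4*184 + (⅔)*184²) + 9694)*(6610 + 5940) = ((6 + 736 + (⅔)*33856) + 9694)*12550 = ((6 + 736 + 67712/3) + 9694)*12550 = (69938/3 + 9694)*12550 = (99020/3)*12550 = 1242701000/3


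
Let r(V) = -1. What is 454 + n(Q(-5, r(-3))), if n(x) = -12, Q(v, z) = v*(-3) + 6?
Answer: 442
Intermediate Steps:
Q(v, z) = 6 - 3*v (Q(v, z) = -3*v + 6 = 6 - 3*v)
454 + n(Q(-5, r(-3))) = 454 - 12 = 442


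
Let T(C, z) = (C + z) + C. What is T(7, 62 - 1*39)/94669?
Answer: 37/94669 ≈ 0.00039084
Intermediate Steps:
T(C, z) = z + 2*C
T(7, 62 - 1*39)/94669 = ((62 - 1*39) + 2*7)/94669 = ((62 - 39) + 14)*(1/94669) = (23 + 14)*(1/94669) = 37*(1/94669) = 37/94669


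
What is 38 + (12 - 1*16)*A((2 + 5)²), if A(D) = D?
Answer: -158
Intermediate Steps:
38 + (12 - 1*16)*A((2 + 5)²) = 38 + (12 - 1*16)*(2 + 5)² = 38 + (12 - 16)*7² = 38 - 4*49 = 38 - 196 = -158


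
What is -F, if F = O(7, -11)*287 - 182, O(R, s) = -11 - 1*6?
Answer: 5061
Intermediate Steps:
O(R, s) = -17 (O(R, s) = -11 - 6 = -17)
F = -5061 (F = -17*287 - 182 = -4879 - 182 = -5061)
-F = -1*(-5061) = 5061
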